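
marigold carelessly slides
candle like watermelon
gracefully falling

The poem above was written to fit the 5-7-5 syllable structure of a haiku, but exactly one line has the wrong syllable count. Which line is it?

Line 1

Line 1: "marigold carelessly slides": 3+3+1 = 7 (expected 5)
Line 2: "candle like watermelon": 2+1+4 = 7 ✓
Line 3: "gracefully falling": 3+2 = 5 ✓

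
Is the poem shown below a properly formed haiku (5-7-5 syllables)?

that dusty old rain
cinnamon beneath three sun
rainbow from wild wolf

Line 1: "that dusty old rain": 1+2+1+1 = 5 ✓
Line 2: "cinnamon beneath three sun": 3+2+1+1 = 7 ✓
Line 3: "rainbow from wild wolf": 2+1+1+1 = 5 ✓

Yes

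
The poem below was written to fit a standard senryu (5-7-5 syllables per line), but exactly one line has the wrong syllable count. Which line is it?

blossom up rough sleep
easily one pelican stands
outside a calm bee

Line 1: blossom(2) + up(1) + rough(1) + sleep(1) = 5 ✓
Line 2: easily(3) + one(1) + pelican(3) + stands(1) = 8 (expected 7)
Line 3: outside(2) + a(1) + calm(1) + bee(1) = 5 ✓

The second line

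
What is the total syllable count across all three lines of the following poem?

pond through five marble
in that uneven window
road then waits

Line 1: "pond through five marble": 1+1+1+2 = 5
Line 2: "in that uneven window": 1+1+3+2 = 7
Line 3: "road then waits": 1+1+1 = 3
Total: 5 + 7 + 3 = 15

15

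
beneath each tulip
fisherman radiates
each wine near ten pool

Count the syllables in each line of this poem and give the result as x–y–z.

Line 1: "beneath each tulip": 2+1+2 = 5
Line 2: "fisherman radiates": 3+3 = 6
Line 3: "each wine near ten pool": 1+1+1+1+1 = 5

5–6–5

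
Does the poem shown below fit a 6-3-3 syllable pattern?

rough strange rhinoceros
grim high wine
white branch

Line 1: rough(1) + strange(1) + rhinoceros(4) = 6 ✓
Line 2: grim(1) + high(1) + wine(1) = 3 ✓
Line 3: white(1) + branch(1) = 2 (expected 3)

No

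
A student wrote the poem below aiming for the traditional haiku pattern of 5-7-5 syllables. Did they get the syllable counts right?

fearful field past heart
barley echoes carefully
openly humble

Yes

Line 1: fearful (2), field (1), past (1), heart (1) → 5 ✓
Line 2: barley (2), echoes (2), carefully (3) → 7 ✓
Line 3: openly (3), humble (2) → 5 ✓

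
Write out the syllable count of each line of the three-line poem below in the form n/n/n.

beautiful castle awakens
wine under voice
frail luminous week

Line 1: beautiful(3) + castle(2) + awakens(3) = 8
Line 2: wine(1) + under(2) + voice(1) = 4
Line 3: frail(1) + luminous(3) + week(1) = 5

8/4/5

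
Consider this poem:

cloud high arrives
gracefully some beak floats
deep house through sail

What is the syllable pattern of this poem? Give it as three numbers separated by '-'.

4-6-4

Line 1: "cloud high arrives": 1+1+2 = 4
Line 2: "gracefully some beak floats": 3+1+1+1 = 6
Line 3: "deep house through sail": 1+1+1+1 = 4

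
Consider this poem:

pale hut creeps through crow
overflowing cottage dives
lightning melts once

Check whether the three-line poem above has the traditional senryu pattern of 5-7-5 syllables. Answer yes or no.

No

Line 1: pale(1) + hut(1) + creeps(1) + through(1) + crow(1) = 5 ✓
Line 2: overflowing(4) + cottage(2) + dives(1) = 7 ✓
Line 3: lightning(2) + melts(1) + once(1) = 4 (expected 5)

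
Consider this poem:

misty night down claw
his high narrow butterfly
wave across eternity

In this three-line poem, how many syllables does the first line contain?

The first line: "misty night down claw": 2+1+1+1 = 5

5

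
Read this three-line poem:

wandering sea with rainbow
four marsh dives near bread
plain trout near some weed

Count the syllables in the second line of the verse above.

5

The second line: four(1) + marsh(1) + dives(1) + near(1) + bread(1) = 5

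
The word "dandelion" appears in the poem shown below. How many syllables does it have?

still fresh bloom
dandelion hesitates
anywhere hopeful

4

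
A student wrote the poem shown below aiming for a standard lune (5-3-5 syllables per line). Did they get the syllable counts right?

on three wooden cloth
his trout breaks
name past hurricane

Yes

Line 1: on (1), three (1), wooden (2), cloth (1) → 5 ✓
Line 2: his (1), trout (1), breaks (1) → 3 ✓
Line 3: name (1), past (1), hurricane (3) → 5 ✓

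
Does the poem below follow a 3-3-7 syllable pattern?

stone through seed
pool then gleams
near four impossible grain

Yes

Line 1: stone(1) + through(1) + seed(1) = 3 ✓
Line 2: pool(1) + then(1) + gleams(1) = 3 ✓
Line 3: near(1) + four(1) + impossible(4) + grain(1) = 7 ✓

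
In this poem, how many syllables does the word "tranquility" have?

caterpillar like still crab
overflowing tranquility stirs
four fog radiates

4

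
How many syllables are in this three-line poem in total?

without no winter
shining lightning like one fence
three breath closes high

Line 1: without (2), no (1), winter (2) → 5
Line 2: shining (2), lightning (2), like (1), one (1), fence (1) → 7
Line 3: three (1), breath (1), closes (2), high (1) → 5
Total: 5 + 7 + 5 = 17

17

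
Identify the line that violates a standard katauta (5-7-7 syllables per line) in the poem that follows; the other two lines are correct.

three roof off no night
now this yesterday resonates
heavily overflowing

Line 2

Line 1: three (1), roof (1), off (1), no (1), night (1) → 5 ✓
Line 2: now (1), this (1), yesterday (3), resonates (3) → 8 (expected 7)
Line 3: heavily (3), overflowing (4) → 7 ✓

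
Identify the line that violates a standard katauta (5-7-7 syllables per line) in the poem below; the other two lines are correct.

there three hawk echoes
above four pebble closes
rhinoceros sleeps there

Line 1: "there three hawk echoes": 1+1+1+2 = 5 ✓
Line 2: "above four pebble closes": 2+1+2+2 = 7 ✓
Line 3: "rhinoceros sleeps there": 4+1+1 = 6 (expected 7)

Line 3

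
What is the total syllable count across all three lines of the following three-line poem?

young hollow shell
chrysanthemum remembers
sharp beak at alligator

Line 1: young(1) + hollow(2) + shell(1) = 4
Line 2: chrysanthemum(4) + remembers(3) = 7
Line 3: sharp(1) + beak(1) + at(1) + alligator(4) = 7
Total: 4 + 7 + 7 = 18

18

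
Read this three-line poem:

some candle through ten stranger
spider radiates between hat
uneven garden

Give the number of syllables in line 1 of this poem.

Line 1: some(1) + candle(2) + through(1) + ten(1) + stranger(2) = 7

7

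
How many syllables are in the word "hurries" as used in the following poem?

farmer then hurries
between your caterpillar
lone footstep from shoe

"hurries" has 2 syllables.

2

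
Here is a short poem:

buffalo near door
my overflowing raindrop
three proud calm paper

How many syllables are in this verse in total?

17

Line 1: buffalo (3), near (1), door (1) → 5
Line 2: my (1), overflowing (4), raindrop (2) → 7
Line 3: three (1), proud (1), calm (1), paper (2) → 5
Total: 5 + 7 + 5 = 17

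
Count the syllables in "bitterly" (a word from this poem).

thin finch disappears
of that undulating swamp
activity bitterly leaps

3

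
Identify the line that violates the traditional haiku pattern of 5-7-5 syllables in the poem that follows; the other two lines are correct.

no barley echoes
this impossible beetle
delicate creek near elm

Line 1: no (1), barley (2), echoes (2) → 5 ✓
Line 2: this (1), impossible (4), beetle (2) → 7 ✓
Line 3: delicate (3), creek (1), near (1), elm (1) → 6 (expected 5)

Line 3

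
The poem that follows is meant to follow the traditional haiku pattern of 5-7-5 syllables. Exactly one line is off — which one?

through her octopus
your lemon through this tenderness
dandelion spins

The second line

Line 1: through(1) + her(1) + octopus(3) = 5 ✓
Line 2: your(1) + lemon(2) + through(1) + this(1) + tenderness(3) = 8 (expected 7)
Line 3: dandelion(4) + spins(1) = 5 ✓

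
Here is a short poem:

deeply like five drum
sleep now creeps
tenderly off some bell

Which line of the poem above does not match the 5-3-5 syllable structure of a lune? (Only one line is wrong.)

Line 1: "deeply like five drum": 2+1+1+1 = 5 ✓
Line 2: "sleep now creeps": 1+1+1 = 3 ✓
Line 3: "tenderly off some bell": 3+1+1+1 = 6 (expected 5)

The third line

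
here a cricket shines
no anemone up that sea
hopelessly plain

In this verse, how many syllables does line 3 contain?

Line 3: hopelessly (3), plain (1) → 4

4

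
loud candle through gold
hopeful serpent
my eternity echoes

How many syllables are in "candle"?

2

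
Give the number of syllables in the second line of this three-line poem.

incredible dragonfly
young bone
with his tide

The second line: young (1), bone (1) → 2

2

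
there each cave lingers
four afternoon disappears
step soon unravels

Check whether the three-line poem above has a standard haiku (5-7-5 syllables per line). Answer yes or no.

Yes

Line 1: there(1) + each(1) + cave(1) + lingers(2) = 5 ✓
Line 2: four(1) + afternoon(3) + disappears(3) = 7 ✓
Line 3: step(1) + soon(1) + unravels(3) = 5 ✓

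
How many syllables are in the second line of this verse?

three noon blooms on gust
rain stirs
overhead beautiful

2

The second line: rain (1), stirs (1) → 2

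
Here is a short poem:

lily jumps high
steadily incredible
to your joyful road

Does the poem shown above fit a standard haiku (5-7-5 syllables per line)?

No

Line 1: lily (2), jumps (1), high (1) → 4 (expected 5)
Line 2: steadily (3), incredible (4) → 7 ✓
Line 3: to (1), your (1), joyful (2), road (1) → 5 ✓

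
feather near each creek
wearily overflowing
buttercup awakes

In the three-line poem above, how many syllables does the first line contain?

5

The first line: feather(2) + near(1) + each(1) + creek(1) = 5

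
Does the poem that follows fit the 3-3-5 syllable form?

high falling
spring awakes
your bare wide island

Line 1: "high falling": 1+2 = 3 ✓
Line 2: "spring awakes": 1+2 = 3 ✓
Line 3: "your bare wide island": 1+1+1+2 = 5 ✓

Yes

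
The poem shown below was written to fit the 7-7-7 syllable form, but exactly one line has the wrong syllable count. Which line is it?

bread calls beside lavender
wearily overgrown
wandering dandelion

Line 1: bread(1) + calls(1) + beside(2) + lavender(3) = 7 ✓
Line 2: wearily(3) + overgrown(3) = 6 (expected 7)
Line 3: wandering(3) + dandelion(4) = 7 ✓

The second line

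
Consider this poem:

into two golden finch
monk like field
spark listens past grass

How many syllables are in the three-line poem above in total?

Line 1: "into two golden finch": 2+1+2+1 = 6
Line 2: "monk like field": 1+1+1 = 3
Line 3: "spark listens past grass": 1+2+1+1 = 5
Total: 6 + 3 + 5 = 14

14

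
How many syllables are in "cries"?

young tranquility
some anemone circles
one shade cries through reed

1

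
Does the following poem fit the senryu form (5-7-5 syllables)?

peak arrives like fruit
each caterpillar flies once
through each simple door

Line 1: peak (1), arrives (2), like (1), fruit (1) → 5 ✓
Line 2: each (1), caterpillar (4), flies (1), once (1) → 7 ✓
Line 3: through (1), each (1), simple (2), door (1) → 5 ✓

Yes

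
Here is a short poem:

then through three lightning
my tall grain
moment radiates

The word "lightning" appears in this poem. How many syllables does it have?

2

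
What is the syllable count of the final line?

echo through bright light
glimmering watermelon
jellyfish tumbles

5

The final line: jellyfish(3) + tumbles(2) = 5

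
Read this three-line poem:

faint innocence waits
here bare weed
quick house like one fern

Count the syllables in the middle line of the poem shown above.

3

The middle line: here (1), bare (1), weed (1) → 3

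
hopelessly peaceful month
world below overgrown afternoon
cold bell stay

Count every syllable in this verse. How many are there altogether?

Line 1: hopelessly (3), peaceful (2), month (1) → 6
Line 2: world (1), below (2), overgrown (3), afternoon (3) → 9
Line 3: cold (1), bell (1), stay (1) → 3
Total: 6 + 9 + 3 = 18

18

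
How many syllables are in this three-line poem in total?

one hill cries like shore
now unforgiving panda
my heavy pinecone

Line 1: "one hill cries like shore": 1+1+1+1+1 = 5
Line 2: "now unforgiving panda": 1+4+2 = 7
Line 3: "my heavy pinecone": 1+2+2 = 5
Total: 5 + 7 + 5 = 17

17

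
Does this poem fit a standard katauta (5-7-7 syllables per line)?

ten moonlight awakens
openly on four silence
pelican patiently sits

Line 1: ten (1), moonlight (2), awakens (3) → 6 (expected 5)
Line 2: openly (3), on (1), four (1), silence (2) → 7 ✓
Line 3: pelican (3), patiently (3), sits (1) → 7 ✓

No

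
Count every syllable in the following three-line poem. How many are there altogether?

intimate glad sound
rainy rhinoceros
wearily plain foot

16

Line 1: "intimate glad sound": 3+1+1 = 5
Line 2: "rainy rhinoceros": 2+4 = 6
Line 3: "wearily plain foot": 3+1+1 = 5
Total: 5 + 6 + 5 = 16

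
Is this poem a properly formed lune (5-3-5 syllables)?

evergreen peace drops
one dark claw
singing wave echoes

Line 1: evergreen (3), peace (1), drops (1) → 5 ✓
Line 2: one (1), dark (1), claw (1) → 3 ✓
Line 3: singing (2), wave (1), echoes (2) → 5 ✓

Yes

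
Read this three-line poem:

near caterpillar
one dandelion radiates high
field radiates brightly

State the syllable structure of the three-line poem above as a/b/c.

Line 1: near(1) + caterpillar(4) = 5
Line 2: one(1) + dandelion(4) + radiates(3) + high(1) = 9
Line 3: field(1) + radiates(3) + brightly(2) = 6

5/9/6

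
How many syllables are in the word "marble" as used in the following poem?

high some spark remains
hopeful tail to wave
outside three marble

2

"marble" has 2 syllables.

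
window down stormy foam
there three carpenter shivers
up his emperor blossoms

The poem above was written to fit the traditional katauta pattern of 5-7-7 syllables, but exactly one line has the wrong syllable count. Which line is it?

Line 1

Line 1: window(2) + down(1) + stormy(2) + foam(1) = 6 (expected 5)
Line 2: there(1) + three(1) + carpenter(3) + shivers(2) = 7 ✓
Line 3: up(1) + his(1) + emperor(3) + blossoms(2) = 7 ✓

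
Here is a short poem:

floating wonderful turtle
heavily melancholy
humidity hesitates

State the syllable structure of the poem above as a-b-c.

7-7-7

Line 1: "floating wonderful turtle": 2+3+2 = 7
Line 2: "heavily melancholy": 3+4 = 7
Line 3: "humidity hesitates": 4+3 = 7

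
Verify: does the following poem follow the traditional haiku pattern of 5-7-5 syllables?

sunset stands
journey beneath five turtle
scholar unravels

No

Line 1: "sunset stands": 2+1 = 3 (expected 5)
Line 2: "journey beneath five turtle": 2+2+1+2 = 7 ✓
Line 3: "scholar unravels": 2+3 = 5 ✓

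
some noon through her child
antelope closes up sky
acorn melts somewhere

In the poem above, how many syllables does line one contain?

Line one: some(1) + noon(1) + through(1) + her(1) + child(1) = 5

5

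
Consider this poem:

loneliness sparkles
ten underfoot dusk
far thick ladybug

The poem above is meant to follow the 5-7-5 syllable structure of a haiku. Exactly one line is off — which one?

Line 1: loneliness(3) + sparkles(2) = 5 ✓
Line 2: ten(1) + underfoot(3) + dusk(1) = 5 (expected 7)
Line 3: far(1) + thick(1) + ladybug(3) = 5 ✓

Line 2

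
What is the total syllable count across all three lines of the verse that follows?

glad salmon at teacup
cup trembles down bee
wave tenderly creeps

16

Line 1: glad(1) + salmon(2) + at(1) + teacup(2) = 6
Line 2: cup(1) + trembles(2) + down(1) + bee(1) = 5
Line 3: wave(1) + tenderly(3) + creeps(1) = 5
Total: 6 + 5 + 5 = 16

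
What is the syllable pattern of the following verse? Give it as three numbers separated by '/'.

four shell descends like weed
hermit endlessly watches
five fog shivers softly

Line 1: four (1), shell (1), descends (2), like (1), weed (1) → 6
Line 2: hermit (2), endlessly (3), watches (2) → 7
Line 3: five (1), fog (1), shivers (2), softly (2) → 6

6/7/6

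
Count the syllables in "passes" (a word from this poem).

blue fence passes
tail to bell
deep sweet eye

2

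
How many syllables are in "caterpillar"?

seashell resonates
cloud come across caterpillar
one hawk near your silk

4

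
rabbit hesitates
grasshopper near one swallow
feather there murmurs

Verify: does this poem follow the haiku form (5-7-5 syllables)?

Line 1: "rabbit hesitates": 2+3 = 5 ✓
Line 2: "grasshopper near one swallow": 3+1+1+2 = 7 ✓
Line 3: "feather there murmurs": 2+1+2 = 5 ✓

Yes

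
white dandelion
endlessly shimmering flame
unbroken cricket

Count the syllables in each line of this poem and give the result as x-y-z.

Line 1: "white dandelion": 1+4 = 5
Line 2: "endlessly shimmering flame": 3+3+1 = 7
Line 3: "unbroken cricket": 3+2 = 5

5-7-5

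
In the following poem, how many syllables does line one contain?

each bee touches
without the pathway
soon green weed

Line one: "each bee touches": 1+1+2 = 4

4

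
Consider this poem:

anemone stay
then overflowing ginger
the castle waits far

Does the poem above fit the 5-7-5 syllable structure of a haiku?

Line 1: "anemone stay": 4+1 = 5 ✓
Line 2: "then overflowing ginger": 1+4+2 = 7 ✓
Line 3: "the castle waits far": 1+2+1+1 = 5 ✓

Yes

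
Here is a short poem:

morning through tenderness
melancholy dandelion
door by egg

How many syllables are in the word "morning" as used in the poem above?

"morning" has 2 syllables.

2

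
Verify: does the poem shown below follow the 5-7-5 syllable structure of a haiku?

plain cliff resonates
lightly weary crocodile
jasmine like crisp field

Line 1: "plain cliff resonates": 1+1+3 = 5 ✓
Line 2: "lightly weary crocodile": 2+2+3 = 7 ✓
Line 3: "jasmine like crisp field": 2+1+1+1 = 5 ✓

Yes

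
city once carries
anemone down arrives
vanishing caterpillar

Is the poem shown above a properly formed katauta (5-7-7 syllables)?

Yes

Line 1: city(2) + once(1) + carries(2) = 5 ✓
Line 2: anemone(4) + down(1) + arrives(2) = 7 ✓
Line 3: vanishing(3) + caterpillar(4) = 7 ✓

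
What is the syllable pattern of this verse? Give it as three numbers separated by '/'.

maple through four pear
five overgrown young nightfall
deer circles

5/7/3

Line 1: maple (2), through (1), four (1), pear (1) → 5
Line 2: five (1), overgrown (3), young (1), nightfall (2) → 7
Line 3: deer (1), circles (2) → 3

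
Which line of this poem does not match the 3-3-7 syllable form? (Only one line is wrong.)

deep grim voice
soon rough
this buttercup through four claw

Line 1: "deep grim voice": 1+1+1 = 3 ✓
Line 2: "soon rough": 1+1 = 2 (expected 3)
Line 3: "this buttercup through four claw": 1+3+1+1+1 = 7 ✓

The second line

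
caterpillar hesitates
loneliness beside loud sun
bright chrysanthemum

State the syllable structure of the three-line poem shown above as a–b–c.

7–7–5

Line 1: "caterpillar hesitates": 4+3 = 7
Line 2: "loneliness beside loud sun": 3+2+1+1 = 7
Line 3: "bright chrysanthemum": 1+4 = 5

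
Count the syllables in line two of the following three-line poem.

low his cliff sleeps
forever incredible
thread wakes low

7

Line two: forever (3), incredible (4) → 7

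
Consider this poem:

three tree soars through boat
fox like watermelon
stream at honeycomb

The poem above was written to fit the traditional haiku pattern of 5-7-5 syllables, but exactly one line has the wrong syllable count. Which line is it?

Line 1: three (1), tree (1), soars (1), through (1), boat (1) → 5 ✓
Line 2: fox (1), like (1), watermelon (4) → 6 (expected 7)
Line 3: stream (1), at (1), honeycomb (3) → 5 ✓

Line 2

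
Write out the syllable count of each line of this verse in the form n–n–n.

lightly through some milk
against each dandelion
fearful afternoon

Line 1: lightly (2), through (1), some (1), milk (1) → 5
Line 2: against (2), each (1), dandelion (4) → 7
Line 3: fearful (2), afternoon (3) → 5

5–7–5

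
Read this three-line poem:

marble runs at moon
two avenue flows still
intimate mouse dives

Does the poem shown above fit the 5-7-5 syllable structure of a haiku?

No

Line 1: marble(2) + runs(1) + at(1) + moon(1) = 5 ✓
Line 2: two(1) + avenue(3) + flows(1) + still(1) = 6 (expected 7)
Line 3: intimate(3) + mouse(1) + dives(1) = 5 ✓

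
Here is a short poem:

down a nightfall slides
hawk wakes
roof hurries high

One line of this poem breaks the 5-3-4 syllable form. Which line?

Line 1: down (1), a (1), nightfall (2), slides (1) → 5 ✓
Line 2: hawk (1), wakes (1) → 2 (expected 3)
Line 3: roof (1), hurries (2), high (1) → 4 ✓

Line 2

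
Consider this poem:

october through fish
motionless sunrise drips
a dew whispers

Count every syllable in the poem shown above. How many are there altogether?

Line 1: october (3), through (1), fish (1) → 5
Line 2: motionless (3), sunrise (2), drips (1) → 6
Line 3: a (1), dew (1), whispers (2) → 4
Total: 5 + 6 + 4 = 15

15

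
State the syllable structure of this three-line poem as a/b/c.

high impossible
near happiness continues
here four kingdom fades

Line 1: "high impossible": 1+4 = 5
Line 2: "near happiness continues": 1+3+3 = 7
Line 3: "here four kingdom fades": 1+1+2+1 = 5

5/7/5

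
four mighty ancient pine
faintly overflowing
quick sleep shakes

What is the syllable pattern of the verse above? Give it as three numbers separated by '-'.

Line 1: four (1), mighty (2), ancient (2), pine (1) → 6
Line 2: faintly (2), overflowing (4) → 6
Line 3: quick (1), sleep (1), shakes (1) → 3

6-6-3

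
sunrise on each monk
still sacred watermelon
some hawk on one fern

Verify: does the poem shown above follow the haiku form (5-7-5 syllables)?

Line 1: "sunrise on each monk": 2+1+1+1 = 5 ✓
Line 2: "still sacred watermelon": 1+2+4 = 7 ✓
Line 3: "some hawk on one fern": 1+1+1+1+1 = 5 ✓

Yes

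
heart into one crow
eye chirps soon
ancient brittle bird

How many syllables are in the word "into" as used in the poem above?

2

"into" has 2 syllables.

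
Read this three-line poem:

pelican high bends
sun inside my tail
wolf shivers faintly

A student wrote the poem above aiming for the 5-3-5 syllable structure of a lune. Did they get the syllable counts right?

No

Line 1: pelican(3) + high(1) + bends(1) = 5 ✓
Line 2: sun(1) + inside(2) + my(1) + tail(1) = 5 (expected 3)
Line 3: wolf(1) + shivers(2) + faintly(2) = 5 ✓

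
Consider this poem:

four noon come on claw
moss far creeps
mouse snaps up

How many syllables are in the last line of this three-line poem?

3

The last line: mouse (1), snaps (1), up (1) → 3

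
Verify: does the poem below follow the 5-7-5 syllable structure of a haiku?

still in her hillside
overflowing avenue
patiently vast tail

Line 1: still(1) + in(1) + her(1) + hillside(2) = 5 ✓
Line 2: overflowing(4) + avenue(3) = 7 ✓
Line 3: patiently(3) + vast(1) + tail(1) = 5 ✓

Yes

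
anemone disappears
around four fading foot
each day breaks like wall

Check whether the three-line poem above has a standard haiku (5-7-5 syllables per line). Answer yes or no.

No

Line 1: "anemone disappears": 4+3 = 7 (expected 5)
Line 2: "around four fading foot": 2+1+2+1 = 6 (expected 7)
Line 3: "each day breaks like wall": 1+1+1+1+1 = 5 ✓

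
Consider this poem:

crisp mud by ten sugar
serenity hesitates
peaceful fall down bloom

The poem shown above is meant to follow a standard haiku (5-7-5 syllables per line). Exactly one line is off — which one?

Line 1

Line 1: crisp(1) + mud(1) + by(1) + ten(1) + sugar(2) = 6 (expected 5)
Line 2: serenity(4) + hesitates(3) = 7 ✓
Line 3: peaceful(2) + fall(1) + down(1) + bloom(1) = 5 ✓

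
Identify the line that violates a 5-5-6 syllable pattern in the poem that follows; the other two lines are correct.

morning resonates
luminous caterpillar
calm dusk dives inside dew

Line 1: morning(2) + resonates(3) = 5 ✓
Line 2: luminous(3) + caterpillar(4) = 7 (expected 5)
Line 3: calm(1) + dusk(1) + dives(1) + inside(2) + dew(1) = 6 ✓

Line 2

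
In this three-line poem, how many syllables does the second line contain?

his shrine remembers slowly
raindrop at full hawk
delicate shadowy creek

5

The second line: raindrop (2), at (1), full (1), hawk (1) → 5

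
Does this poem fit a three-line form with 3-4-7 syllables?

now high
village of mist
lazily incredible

Line 1: now(1) + high(1) = 2 (expected 3)
Line 2: village(2) + of(1) + mist(1) = 4 ✓
Line 3: lazily(3) + incredible(4) = 7 ✓

No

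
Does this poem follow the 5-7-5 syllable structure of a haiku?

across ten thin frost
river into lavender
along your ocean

Yes

Line 1: across(2) + ten(1) + thin(1) + frost(1) = 5 ✓
Line 2: river(2) + into(2) + lavender(3) = 7 ✓
Line 3: along(2) + your(1) + ocean(2) = 5 ✓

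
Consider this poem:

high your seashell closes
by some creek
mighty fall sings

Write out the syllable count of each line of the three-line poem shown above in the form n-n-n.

Line 1: high(1) + your(1) + seashell(2) + closes(2) = 6
Line 2: by(1) + some(1) + creek(1) = 3
Line 3: mighty(2) + fall(1) + sings(1) = 4

6-3-4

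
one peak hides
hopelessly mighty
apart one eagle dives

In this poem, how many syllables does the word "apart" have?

2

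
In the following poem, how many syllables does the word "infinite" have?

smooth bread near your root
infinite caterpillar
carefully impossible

3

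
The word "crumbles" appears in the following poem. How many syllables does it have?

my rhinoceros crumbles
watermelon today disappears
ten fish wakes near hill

2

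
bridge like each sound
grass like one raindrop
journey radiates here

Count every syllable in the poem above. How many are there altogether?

Line 1: "bridge like each sound": 1+1+1+1 = 4
Line 2: "grass like one raindrop": 1+1+1+2 = 5
Line 3: "journey radiates here": 2+3+1 = 6
Total: 4 + 5 + 6 = 15

15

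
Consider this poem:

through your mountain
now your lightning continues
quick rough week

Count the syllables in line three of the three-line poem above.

Line three: "quick rough week": 1+1+1 = 3

3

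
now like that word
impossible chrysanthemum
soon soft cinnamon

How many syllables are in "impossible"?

"impossible" has 4 syllables.

4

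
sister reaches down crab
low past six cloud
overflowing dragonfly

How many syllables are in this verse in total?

17

Line 1: sister(2) + reaches(2) + down(1) + crab(1) = 6
Line 2: low(1) + past(1) + six(1) + cloud(1) = 4
Line 3: overflowing(4) + dragonfly(3) = 7
Total: 6 + 4 + 7 = 17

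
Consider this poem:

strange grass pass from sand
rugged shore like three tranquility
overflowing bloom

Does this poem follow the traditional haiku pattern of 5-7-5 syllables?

No

Line 1: strange (1), grass (1), pass (1), from (1), sand (1) → 5 ✓
Line 2: rugged (2), shore (1), like (1), three (1), tranquility (4) → 9 (expected 7)
Line 3: overflowing (4), bloom (1) → 5 ✓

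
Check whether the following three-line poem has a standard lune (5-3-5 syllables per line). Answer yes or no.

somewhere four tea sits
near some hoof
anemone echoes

No

Line 1: somewhere(2) + four(1) + tea(1) + sits(1) = 5 ✓
Line 2: near(1) + some(1) + hoof(1) = 3 ✓
Line 3: anemone(4) + echoes(2) = 6 (expected 5)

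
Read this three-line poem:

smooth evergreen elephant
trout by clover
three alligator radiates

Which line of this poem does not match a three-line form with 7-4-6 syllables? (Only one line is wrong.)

The third line

Line 1: "smooth evergreen elephant": 1+3+3 = 7 ✓
Line 2: "trout by clover": 1+1+2 = 4 ✓
Line 3: "three alligator radiates": 1+4+3 = 8 (expected 6)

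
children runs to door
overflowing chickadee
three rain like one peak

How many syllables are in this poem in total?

17

Line 1: children (2), runs (1), to (1), door (1) → 5
Line 2: overflowing (4), chickadee (3) → 7
Line 3: three (1), rain (1), like (1), one (1), peak (1) → 5
Total: 5 + 7 + 5 = 17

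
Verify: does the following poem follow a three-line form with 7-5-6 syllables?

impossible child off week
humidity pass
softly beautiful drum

Yes

Line 1: "impossible child off week": 4+1+1+1 = 7 ✓
Line 2: "humidity pass": 4+1 = 5 ✓
Line 3: "softly beautiful drum": 2+3+1 = 6 ✓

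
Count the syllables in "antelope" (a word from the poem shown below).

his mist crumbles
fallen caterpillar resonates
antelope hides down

"antelope" has 3 syllables.

3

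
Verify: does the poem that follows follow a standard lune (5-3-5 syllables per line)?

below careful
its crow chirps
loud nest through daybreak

Line 1: "below careful": 2+2 = 4 (expected 5)
Line 2: "its crow chirps": 1+1+1 = 3 ✓
Line 3: "loud nest through daybreak": 1+1+1+2 = 5 ✓

No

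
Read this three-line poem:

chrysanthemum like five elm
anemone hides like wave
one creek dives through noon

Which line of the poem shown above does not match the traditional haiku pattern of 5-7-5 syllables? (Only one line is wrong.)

The first line

Line 1: chrysanthemum (4), like (1), five (1), elm (1) → 7 (expected 5)
Line 2: anemone (4), hides (1), like (1), wave (1) → 7 ✓
Line 3: one (1), creek (1), dives (1), through (1), noon (1) → 5 ✓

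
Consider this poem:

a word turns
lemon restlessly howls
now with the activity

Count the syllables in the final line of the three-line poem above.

7

The final line: now(1) + with(1) + the(1) + activity(4) = 7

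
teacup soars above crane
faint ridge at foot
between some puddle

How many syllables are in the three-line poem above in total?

15

Line 1: teacup (2), soars (1), above (2), crane (1) → 6
Line 2: faint (1), ridge (1), at (1), foot (1) → 4
Line 3: between (2), some (1), puddle (2) → 5
Total: 6 + 4 + 5 = 15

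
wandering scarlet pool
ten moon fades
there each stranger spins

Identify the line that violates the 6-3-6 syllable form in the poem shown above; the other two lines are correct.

Line 1: wandering(3) + scarlet(2) + pool(1) = 6 ✓
Line 2: ten(1) + moon(1) + fades(1) = 3 ✓
Line 3: there(1) + each(1) + stranger(2) + spins(1) = 5 (expected 6)

The third line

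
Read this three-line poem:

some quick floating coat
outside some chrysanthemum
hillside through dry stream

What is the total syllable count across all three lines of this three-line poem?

17

Line 1: some (1), quick (1), floating (2), coat (1) → 5
Line 2: outside (2), some (1), chrysanthemum (4) → 7
Line 3: hillside (2), through (1), dry (1), stream (1) → 5
Total: 5 + 7 + 5 = 17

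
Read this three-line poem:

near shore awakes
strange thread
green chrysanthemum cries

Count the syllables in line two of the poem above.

2

Line two: strange(1) + thread(1) = 2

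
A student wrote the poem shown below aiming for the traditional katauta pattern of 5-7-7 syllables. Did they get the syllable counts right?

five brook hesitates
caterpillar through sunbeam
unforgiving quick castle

Line 1: "five brook hesitates": 1+1+3 = 5 ✓
Line 2: "caterpillar through sunbeam": 4+1+2 = 7 ✓
Line 3: "unforgiving quick castle": 4+1+2 = 7 ✓

Yes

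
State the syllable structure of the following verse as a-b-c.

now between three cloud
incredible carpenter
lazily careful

Line 1: "now between three cloud": 1+2+1+1 = 5
Line 2: "incredible carpenter": 4+3 = 7
Line 3: "lazily careful": 3+2 = 5

5-7-5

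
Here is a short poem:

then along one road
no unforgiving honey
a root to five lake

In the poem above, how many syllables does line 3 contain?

5

Line 3: a(1) + root(1) + to(1) + five(1) + lake(1) = 5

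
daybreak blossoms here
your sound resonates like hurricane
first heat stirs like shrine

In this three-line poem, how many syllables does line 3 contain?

5

Line 3: first(1) + heat(1) + stirs(1) + like(1) + shrine(1) = 5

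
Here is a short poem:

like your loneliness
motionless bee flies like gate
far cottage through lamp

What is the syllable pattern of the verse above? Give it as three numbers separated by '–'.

5–7–5

Line 1: "like your loneliness": 1+1+3 = 5
Line 2: "motionless bee flies like gate": 3+1+1+1+1 = 7
Line 3: "far cottage through lamp": 1+2+1+1 = 5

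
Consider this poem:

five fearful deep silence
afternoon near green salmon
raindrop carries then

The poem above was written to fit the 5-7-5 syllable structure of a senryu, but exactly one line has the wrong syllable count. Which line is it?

Line 1

Line 1: five(1) + fearful(2) + deep(1) + silence(2) = 6 (expected 5)
Line 2: afternoon(3) + near(1) + green(1) + salmon(2) = 7 ✓
Line 3: raindrop(2) + carries(2) + then(1) = 5 ✓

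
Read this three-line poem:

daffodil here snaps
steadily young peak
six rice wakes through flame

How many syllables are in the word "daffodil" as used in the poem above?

"daffodil" has 3 syllables.

3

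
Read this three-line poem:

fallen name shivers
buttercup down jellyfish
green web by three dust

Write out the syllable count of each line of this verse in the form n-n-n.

Line 1: fallen(2) + name(1) + shivers(2) = 5
Line 2: buttercup(3) + down(1) + jellyfish(3) = 7
Line 3: green(1) + web(1) + by(1) + three(1) + dust(1) = 5

5-7-5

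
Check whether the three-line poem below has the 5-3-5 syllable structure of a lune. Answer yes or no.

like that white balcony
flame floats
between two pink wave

Line 1: like (1), that (1), white (1), balcony (3) → 6 (expected 5)
Line 2: flame (1), floats (1) → 2 (expected 3)
Line 3: between (2), two (1), pink (1), wave (1) → 5 ✓

No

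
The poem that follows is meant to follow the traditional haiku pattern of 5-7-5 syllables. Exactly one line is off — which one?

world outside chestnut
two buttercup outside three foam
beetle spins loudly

The second line

Line 1: "world outside chestnut": 1+2+2 = 5 ✓
Line 2: "two buttercup outside three foam": 1+3+2+1+1 = 8 (expected 7)
Line 3: "beetle spins loudly": 2+1+2 = 5 ✓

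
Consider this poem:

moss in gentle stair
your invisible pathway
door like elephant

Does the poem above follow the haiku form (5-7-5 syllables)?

Yes

Line 1: moss (1), in (1), gentle (2), stair (1) → 5 ✓
Line 2: your (1), invisible (4), pathway (2) → 7 ✓
Line 3: door (1), like (1), elephant (3) → 5 ✓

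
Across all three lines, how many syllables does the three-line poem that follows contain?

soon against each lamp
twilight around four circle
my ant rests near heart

Line 1: soon(1) + against(2) + each(1) + lamp(1) = 5
Line 2: twilight(2) + around(2) + four(1) + circle(2) = 7
Line 3: my(1) + ant(1) + rests(1) + near(1) + heart(1) = 5
Total: 5 + 7 + 5 = 17

17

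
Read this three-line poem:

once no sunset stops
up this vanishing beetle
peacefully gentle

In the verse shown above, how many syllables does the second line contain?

The second line: up (1), this (1), vanishing (3), beetle (2) → 7

7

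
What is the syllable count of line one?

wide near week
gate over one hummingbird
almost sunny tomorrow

Line one: "wide near week": 1+1+1 = 3

3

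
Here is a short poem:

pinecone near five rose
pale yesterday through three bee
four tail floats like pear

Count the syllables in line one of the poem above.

Line one: pinecone(2) + near(1) + five(1) + rose(1) = 5

5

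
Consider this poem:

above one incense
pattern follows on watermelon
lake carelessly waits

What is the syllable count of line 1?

5

Line 1: "above one incense": 2+1+2 = 5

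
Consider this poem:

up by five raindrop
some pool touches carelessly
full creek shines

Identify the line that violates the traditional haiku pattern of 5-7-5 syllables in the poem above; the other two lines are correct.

Line 1: "up by five raindrop": 1+1+1+2 = 5 ✓
Line 2: "some pool touches carelessly": 1+1+2+3 = 7 ✓
Line 3: "full creek shines": 1+1+1 = 3 (expected 5)

The third line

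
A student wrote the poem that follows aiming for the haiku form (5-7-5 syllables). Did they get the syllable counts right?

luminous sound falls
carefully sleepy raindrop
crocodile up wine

Line 1: "luminous sound falls": 3+1+1 = 5 ✓
Line 2: "carefully sleepy raindrop": 3+2+2 = 7 ✓
Line 3: "crocodile up wine": 3+1+1 = 5 ✓

Yes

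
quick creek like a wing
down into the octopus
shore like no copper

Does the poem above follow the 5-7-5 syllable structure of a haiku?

Line 1: quick(1) + creek(1) + like(1) + a(1) + wing(1) = 5 ✓
Line 2: down(1) + into(2) + the(1) + octopus(3) = 7 ✓
Line 3: shore(1) + like(1) + no(1) + copper(2) = 5 ✓

Yes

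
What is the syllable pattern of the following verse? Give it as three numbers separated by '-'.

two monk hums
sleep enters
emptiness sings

3-3-4

Line 1: two(1) + monk(1) + hums(1) = 3
Line 2: sleep(1) + enters(2) = 3
Line 3: emptiness(3) + sings(1) = 4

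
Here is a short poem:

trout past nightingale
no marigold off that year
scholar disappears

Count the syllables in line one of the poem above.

Line one: trout (1), past (1), nightingale (3) → 5

5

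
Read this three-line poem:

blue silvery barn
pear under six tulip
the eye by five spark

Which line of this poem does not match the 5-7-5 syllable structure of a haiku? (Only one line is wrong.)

Line 1: "blue silvery barn": 1+3+1 = 5 ✓
Line 2: "pear under six tulip": 1+2+1+2 = 6 (expected 7)
Line 3: "the eye by five spark": 1+1+1+1+1 = 5 ✓

Line 2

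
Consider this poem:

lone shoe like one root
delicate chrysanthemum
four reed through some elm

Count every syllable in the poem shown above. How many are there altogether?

17

Line 1: lone(1) + shoe(1) + like(1) + one(1) + root(1) = 5
Line 2: delicate(3) + chrysanthemum(4) = 7
Line 3: four(1) + reed(1) + through(1) + some(1) + elm(1) = 5
Total: 5 + 7 + 5 = 17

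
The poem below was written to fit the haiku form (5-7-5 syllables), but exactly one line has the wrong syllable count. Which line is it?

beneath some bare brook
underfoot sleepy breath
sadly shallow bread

Line 1: "beneath some bare brook": 2+1+1+1 = 5 ✓
Line 2: "underfoot sleepy breath": 3+2+1 = 6 (expected 7)
Line 3: "sadly shallow bread": 2+2+1 = 5 ✓

Line 2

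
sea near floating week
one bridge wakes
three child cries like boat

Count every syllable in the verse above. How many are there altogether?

Line 1: sea(1) + near(1) + floating(2) + week(1) = 5
Line 2: one(1) + bridge(1) + wakes(1) = 3
Line 3: three(1) + child(1) + cries(1) + like(1) + boat(1) = 5
Total: 5 + 3 + 5 = 13

13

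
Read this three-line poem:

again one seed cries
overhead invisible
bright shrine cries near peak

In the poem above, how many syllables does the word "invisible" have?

4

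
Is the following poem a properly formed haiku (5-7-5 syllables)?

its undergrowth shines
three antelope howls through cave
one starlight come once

Yes

Line 1: its (1), undergrowth (3), shines (1) → 5 ✓
Line 2: three (1), antelope (3), howls (1), through (1), cave (1) → 7 ✓
Line 3: one (1), starlight (2), come (1), once (1) → 5 ✓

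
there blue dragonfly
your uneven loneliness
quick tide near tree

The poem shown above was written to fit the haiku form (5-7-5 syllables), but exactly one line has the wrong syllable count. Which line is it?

The third line

Line 1: there (1), blue (1), dragonfly (3) → 5 ✓
Line 2: your (1), uneven (3), loneliness (3) → 7 ✓
Line 3: quick (1), tide (1), near (1), tree (1) → 4 (expected 5)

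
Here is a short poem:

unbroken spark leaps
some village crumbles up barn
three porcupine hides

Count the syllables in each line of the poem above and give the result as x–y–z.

5–7–5

Line 1: unbroken (3), spark (1), leaps (1) → 5
Line 2: some (1), village (2), crumbles (2), up (1), barn (1) → 7
Line 3: three (1), porcupine (3), hides (1) → 5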